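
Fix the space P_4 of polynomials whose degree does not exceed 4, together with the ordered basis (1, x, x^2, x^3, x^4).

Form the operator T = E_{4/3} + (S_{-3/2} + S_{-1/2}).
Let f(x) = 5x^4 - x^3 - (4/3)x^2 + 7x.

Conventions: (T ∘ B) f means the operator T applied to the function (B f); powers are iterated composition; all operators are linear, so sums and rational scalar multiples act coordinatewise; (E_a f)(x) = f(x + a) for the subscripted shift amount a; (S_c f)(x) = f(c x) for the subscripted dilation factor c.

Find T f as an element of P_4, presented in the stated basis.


the image equals g(x) = (245/8)x^4 + (175/6)x^3 + (134/3)x^2 + (851/27)x + 1652/81

E_{4/3} f = 5x^4 + (77/3)x^3 + 48x^2 + (1229/27)x + 1652/81
S_{-3/2} f = (405/16)x^4 + (27/8)x^3 - 3x^2 - (21/2)x
S_{-1/2} f = (5/16)x^4 + (1/8)x^3 - (1/3)x^2 - (7/2)x
(S_{-3/2} + S_{-1/2}) f = (205/8)x^4 + (7/2)x^3 - (10/3)x^2 - 14x
(E_{4/3} + (S_{-3/2} + S_{-1/2})) f = (245/8)x^4 + (175/6)x^3 + (134/3)x^2 + (851/27)x + 1652/81


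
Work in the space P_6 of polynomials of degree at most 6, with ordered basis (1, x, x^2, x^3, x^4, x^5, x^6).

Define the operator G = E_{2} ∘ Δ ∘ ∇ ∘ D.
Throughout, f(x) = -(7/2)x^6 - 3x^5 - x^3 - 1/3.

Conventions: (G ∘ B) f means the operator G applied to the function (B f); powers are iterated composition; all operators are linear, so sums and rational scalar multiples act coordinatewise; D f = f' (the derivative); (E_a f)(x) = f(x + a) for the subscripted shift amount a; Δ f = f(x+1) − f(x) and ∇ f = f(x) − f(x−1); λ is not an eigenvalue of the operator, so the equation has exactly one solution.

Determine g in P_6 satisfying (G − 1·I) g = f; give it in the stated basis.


write g with unknown coordinates in the stated basis and equate coefficients in (G − 1·I) g = f
solving from the highest basis element down gives g = (7/2)x^6 + 3x^5 + 421x^3 + 2700x^2 + 5970x + 21169/3
check: G g = 420x^3 + 2700x^2 + 5970x + 7056
so G g − 1·g = -(7/2)x^6 - 3x^5 - x^3 - 1/3 = f ✓

the image equals g(x) = (7/2)x^6 + 3x^5 + 421x^3 + 2700x^2 + 5970x + 21169/3


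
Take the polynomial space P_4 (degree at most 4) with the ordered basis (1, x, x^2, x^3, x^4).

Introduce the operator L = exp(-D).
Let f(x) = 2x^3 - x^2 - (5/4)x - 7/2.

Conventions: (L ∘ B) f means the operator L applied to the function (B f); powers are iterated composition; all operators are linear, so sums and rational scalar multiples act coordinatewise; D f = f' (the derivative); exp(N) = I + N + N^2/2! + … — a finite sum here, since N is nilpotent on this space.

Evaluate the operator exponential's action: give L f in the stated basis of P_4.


order-1 term: -6x^2 + 2x + 5/4
order-2 term: 6x - 1
order-3 term: -2
the series for exp(-D) f terminates at order 3
exp(-D) f = 2x^3 - 7x^2 + (27/4)x - 21/4

the image equals g(x) = 2x^3 - 7x^2 + (27/4)x - 21/4


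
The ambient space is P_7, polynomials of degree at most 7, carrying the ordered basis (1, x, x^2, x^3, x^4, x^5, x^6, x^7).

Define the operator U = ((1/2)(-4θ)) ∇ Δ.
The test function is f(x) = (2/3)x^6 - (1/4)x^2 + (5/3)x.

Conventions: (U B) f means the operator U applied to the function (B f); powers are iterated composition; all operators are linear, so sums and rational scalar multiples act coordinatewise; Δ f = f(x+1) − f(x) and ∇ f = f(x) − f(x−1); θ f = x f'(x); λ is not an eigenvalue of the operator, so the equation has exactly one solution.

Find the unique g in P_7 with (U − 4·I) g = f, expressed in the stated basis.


g(x) = -(1/6)x^6 + 10x^4 - (1839/16)x^2 - (5/12)x

write g with unknown coordinates in the stated basis and equate coefficients in (U − 4·I) g = f
solving from the highest basis element down gives g = -(1/6)x^6 + 10x^4 - (1839/16)x^2 - (5/12)x
check: U g = 40x^4 - 460x^2
so U g − 4·g = (2/3)x^6 - (1/4)x^2 + (5/3)x = f ✓


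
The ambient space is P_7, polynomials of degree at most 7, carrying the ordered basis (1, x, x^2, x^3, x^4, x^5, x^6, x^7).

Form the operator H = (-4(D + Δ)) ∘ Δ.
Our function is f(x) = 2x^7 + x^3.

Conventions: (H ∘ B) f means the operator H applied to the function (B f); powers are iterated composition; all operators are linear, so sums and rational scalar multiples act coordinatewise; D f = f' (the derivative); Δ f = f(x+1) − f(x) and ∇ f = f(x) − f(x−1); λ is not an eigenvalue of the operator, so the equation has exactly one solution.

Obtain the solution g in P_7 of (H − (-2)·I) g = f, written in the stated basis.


write g with unknown coordinates in the stated basis and equate coefficients in (H − (-2)·I) g = f
solving from the highest basis element down gives g = x^7 + 168x^5 + 630x^4 + (29401/2)x^3 + 61950x^2 + 429364x + 794915
check: H g = -336x^5 - 1260x^4 - 29400x^3 - 123900x^2 - 858728x - 1589830
so H g − (-2)·g = 2x^7 + x^3 = f ✓

g(x) = x^7 + 168x^5 + 630x^4 + (29401/2)x^3 + 61950x^2 + 429364x + 794915


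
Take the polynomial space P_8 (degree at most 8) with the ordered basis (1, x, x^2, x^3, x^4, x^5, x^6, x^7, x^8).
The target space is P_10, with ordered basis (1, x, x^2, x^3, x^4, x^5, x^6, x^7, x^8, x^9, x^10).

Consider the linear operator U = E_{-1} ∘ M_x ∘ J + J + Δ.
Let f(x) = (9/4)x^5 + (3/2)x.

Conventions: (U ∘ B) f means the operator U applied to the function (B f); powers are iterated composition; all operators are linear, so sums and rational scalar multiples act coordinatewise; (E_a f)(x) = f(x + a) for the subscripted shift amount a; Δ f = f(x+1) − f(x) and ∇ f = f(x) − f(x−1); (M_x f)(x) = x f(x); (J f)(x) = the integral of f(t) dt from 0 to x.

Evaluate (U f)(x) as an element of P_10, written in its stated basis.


J f = (3/8)x^6 + (3/4)x^2
M_x J f = (3/8)x^7 + (3/4)x^3
E_{-1} M_x J f = (3/8)x^7 - (21/8)x^6 + (63/8)x^5 - (105/8)x^4 + (111/8)x^3 - (81/8)x^2 + (39/8)x - 9/8
J f = (3/8)x^6 + (3/4)x^2
Δ f = (45/4)x^4 + (45/2)x^3 + (45/2)x^2 + (45/4)x + 15/4
(E_{-1} ∘ M_x ∘ J + J + Δ) f = (3/8)x^7 - (9/4)x^6 + (63/8)x^5 - (15/8)x^4 + (291/8)x^3 + (105/8)x^2 + (129/8)x + 21/8

g(x) = (3/8)x^7 - (9/4)x^6 + (63/8)x^5 - (15/8)x^4 + (291/8)x^3 + (105/8)x^2 + (129/8)x + 21/8


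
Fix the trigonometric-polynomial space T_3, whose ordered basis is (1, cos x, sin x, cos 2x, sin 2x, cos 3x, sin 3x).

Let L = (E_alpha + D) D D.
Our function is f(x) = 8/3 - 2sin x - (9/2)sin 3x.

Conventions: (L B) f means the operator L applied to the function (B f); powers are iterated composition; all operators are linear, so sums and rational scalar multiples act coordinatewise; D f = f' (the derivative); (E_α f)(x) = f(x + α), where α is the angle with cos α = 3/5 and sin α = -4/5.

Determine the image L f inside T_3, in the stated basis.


D f = -2cos x - (27/2)cos 3x
D D f = 2sin x + (81/2)sin 3x
E_alpha (D D) f = -(8/5)cos x + (6/5)sin x - (1782/125)cos 3x - (9477/250)sin 3x
D (D D) f = 2cos x + (243/2)cos 3x
(E_alpha + D) (D D) f = (2/5)cos x + (6/5)sin x + (26811/250)cos 3x - (9477/250)sin 3x

the image equals g(x) = (2/5)cos x + (6/5)sin x + (26811/250)cos 3x - (9477/250)sin 3x


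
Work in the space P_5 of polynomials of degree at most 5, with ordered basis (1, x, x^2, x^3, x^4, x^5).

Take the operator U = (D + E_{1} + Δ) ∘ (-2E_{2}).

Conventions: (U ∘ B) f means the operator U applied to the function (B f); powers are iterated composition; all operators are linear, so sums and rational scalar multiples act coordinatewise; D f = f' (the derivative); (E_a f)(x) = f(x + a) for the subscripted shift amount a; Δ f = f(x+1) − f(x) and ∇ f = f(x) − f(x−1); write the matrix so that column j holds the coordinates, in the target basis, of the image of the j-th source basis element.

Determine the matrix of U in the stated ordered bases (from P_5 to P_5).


image of 1: -2
image of x: -2x - 10
image of x^2: -2x^2 - 20x - 36
image of x^3: -2x^3 - 30x^2 - 108x - 116
image of x^4: -2x^4 - 40x^3 - 216x^2 - 464x - 356
image of x^5: -2x^5 - 50x^4 - 360x^3 - 1160x^2 - 1780x - 1068
each image's coordinates form column j of the matrix

the matrix is [[-2, -10, -36, -116, -356, -1068]; [0, -2, -20, -108, -464, -1780]; [0, 0, -2, -30, -216, -1160]; [0, 0, 0, -2, -40, -360]; [0, 0, 0, 0, -2, -50]; [0, 0, 0, 0, 0, -2]] (rows listed top to bottom)


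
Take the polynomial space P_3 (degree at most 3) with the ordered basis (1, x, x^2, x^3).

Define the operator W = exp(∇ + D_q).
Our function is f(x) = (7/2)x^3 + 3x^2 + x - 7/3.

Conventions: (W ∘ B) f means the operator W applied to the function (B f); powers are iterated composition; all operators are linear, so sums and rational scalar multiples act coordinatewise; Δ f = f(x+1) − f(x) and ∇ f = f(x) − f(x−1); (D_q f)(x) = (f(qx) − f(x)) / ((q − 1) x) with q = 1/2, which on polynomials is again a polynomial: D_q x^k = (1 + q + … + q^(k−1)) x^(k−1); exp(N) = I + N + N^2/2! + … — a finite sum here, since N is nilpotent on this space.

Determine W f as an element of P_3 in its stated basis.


the result is g(x) = (7/2)x^3 + (157/8)x^2 + (963/32)x + 45/4

order-1 term: (133/8)x^2 + 5/2
order-2 term: (931/32)x - 133/16
order-3 term: 931/48
the series for exp(∇ + D_q) f terminates at order 3
exp(∇ + D_q) f = (7/2)x^3 + (157/8)x^2 + (963/32)x + 45/4


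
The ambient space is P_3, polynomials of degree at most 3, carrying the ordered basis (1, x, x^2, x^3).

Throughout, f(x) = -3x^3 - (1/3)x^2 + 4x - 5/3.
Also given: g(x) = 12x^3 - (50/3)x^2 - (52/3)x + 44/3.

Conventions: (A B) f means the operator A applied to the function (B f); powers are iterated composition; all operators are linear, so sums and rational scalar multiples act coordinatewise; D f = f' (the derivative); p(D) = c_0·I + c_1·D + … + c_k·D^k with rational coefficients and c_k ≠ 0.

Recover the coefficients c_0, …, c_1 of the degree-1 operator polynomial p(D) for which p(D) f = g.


p(D) = -4·I + 2·D, i.e. c_0 = -4, c_1 = 2

D^0 f = -3x^3 - (1/3)x^2 + 4x - 5/3
D^1 f = -9x^2 - (2/3)x + 4
matching coefficients of g against c_0 f + c_1 Df + … from the top degree down determines the c_i
solution: c_0 = -4, c_1 = 2


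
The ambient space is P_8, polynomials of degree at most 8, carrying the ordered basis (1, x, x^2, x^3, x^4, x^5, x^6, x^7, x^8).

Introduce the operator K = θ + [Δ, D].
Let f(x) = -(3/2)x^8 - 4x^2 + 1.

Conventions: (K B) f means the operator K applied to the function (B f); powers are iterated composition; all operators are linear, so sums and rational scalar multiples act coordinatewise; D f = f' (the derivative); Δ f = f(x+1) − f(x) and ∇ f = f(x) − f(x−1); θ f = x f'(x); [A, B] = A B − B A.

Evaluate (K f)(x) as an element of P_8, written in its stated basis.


θ f = -12x^8 - 8x^2
D f = -12x^7 - 8x
Δ D f = -84x^6 - 252x^5 - 420x^4 - 420x^3 - 252x^2 - 84x - 20
Δ f = -12x^7 - 42x^6 - 84x^5 - 105x^4 - 84x^3 - 42x^2 - 20x - 11/2
D Δ f = -84x^6 - 252x^5 - 420x^4 - 420x^3 - 252x^2 - 84x - 20
[Δ, D] f = 0
(θ + [Δ, D]) f = -12x^8 - 8x^2

the image equals g(x) = -12x^8 - 8x^2


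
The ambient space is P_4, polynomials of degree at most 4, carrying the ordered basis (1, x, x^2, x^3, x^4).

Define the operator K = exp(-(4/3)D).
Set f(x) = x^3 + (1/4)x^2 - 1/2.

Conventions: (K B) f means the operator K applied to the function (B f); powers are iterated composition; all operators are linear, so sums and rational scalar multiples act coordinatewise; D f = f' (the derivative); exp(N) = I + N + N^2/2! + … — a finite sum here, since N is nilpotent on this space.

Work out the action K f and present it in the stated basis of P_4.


the image equals g(x) = x^3 - (15/4)x^2 + (14/3)x - 131/54

order-1 term: -4x^2 - (2/3)x
order-2 term: (16/3)x + 4/9
order-3 term: -64/27
the series for exp(-(4/3)D) f terminates at order 3
exp(-(4/3)D) f = x^3 - (15/4)x^2 + (14/3)x - 131/54


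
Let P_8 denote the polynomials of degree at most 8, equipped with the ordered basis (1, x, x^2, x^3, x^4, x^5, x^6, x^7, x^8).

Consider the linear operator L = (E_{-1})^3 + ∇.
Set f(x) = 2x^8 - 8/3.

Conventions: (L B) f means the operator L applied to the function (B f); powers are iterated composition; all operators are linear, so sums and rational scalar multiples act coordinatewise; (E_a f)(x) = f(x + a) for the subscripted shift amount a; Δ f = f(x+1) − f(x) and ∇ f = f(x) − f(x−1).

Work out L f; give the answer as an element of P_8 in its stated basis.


the result is g(x) = 2x^8 - 32x^7 + 448x^6 - 2912x^5 + 11200x^4 - 27104x^3 + 40768x^2 - 34976x + 39352/3

E_{-1} f = 2x^8 - 16x^7 + 56x^6 - 112x^5 + 140x^4 - 112x^3 + 56x^2 - 16x - 2/3
E_{-1} E_{-1} f = 2x^8 - 32x^7 + 224x^6 - 896x^5 + 2240x^4 - 3584x^3 + 3584x^2 - 2048x + 1528/3
E_{-1} E_{-1} E_{-1} f = 2x^8 - 48x^7 + 504x^6 - 3024x^5 + 11340x^4 - 27216x^3 + 40824x^2 - 34992x + 39358/3
∇ f = 16x^7 - 56x^6 + 112x^5 - 140x^4 + 112x^3 - 56x^2 + 16x - 2
((E_{-1})^3 + ∇) f = 2x^8 - 32x^7 + 448x^6 - 2912x^5 + 11200x^4 - 27104x^3 + 40768x^2 - 34976x + 39352/3


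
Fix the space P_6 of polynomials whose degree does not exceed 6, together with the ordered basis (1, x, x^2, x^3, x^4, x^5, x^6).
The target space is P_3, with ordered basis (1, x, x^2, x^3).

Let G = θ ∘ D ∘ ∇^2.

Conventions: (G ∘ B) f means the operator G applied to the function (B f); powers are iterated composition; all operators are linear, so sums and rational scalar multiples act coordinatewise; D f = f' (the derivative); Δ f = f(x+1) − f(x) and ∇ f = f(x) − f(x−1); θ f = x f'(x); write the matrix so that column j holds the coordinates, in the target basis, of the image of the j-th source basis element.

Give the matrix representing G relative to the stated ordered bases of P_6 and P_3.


image of 1: 0
image of x: 0
image of x^2: 0
image of x^3: 0
image of x^4: 24x
image of x^5: 120x^2 - 120x
image of x^6: 360x^3 - 720x^2 + 420x
each image's coordinates form column j of the matrix

the matrix is [[0, 0, 0, 0, 0, 0, 0]; [0, 0, 0, 0, 24, -120, 420]; [0, 0, 0, 0, 0, 120, -720]; [0, 0, 0, 0, 0, 0, 360]] (rows listed top to bottom)


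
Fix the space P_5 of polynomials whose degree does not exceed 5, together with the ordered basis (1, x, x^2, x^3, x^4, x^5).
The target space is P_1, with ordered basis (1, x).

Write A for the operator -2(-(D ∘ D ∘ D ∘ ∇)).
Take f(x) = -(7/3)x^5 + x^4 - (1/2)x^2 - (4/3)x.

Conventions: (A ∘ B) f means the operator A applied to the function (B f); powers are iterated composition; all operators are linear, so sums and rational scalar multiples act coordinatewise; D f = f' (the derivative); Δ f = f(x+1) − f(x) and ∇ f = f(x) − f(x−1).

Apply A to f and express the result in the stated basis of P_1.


the image equals g(x) = -560x + 328

∇ f = -(35/3)x^4 + (82/3)x^3 - (88/3)x^2 + (44/3)x - 25/6
D ∇ f = -(140/3)x^3 + 82x^2 - (176/3)x + 44/3
D D ∇ f = -140x^2 + 164x - 176/3
D (D ∘ D ∘ ∇) f = -280x + 164
(-(D ∘ D ∘ D ∘ ∇)) f = 280x - 164
(-2(-(D ∘ D ∘ D ∘ ∇))) f = -560x + 328


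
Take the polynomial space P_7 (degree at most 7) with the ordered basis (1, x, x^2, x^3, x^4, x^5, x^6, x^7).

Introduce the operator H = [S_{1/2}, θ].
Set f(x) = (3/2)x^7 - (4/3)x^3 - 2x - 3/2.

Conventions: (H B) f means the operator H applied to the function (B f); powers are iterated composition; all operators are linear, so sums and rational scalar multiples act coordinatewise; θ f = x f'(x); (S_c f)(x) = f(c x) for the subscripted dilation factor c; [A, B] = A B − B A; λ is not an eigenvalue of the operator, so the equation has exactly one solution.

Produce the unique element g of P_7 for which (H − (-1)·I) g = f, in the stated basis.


write g with unknown coordinates in the stated basis and equate coefficients in (H − (-1)·I) g = f
solving from the highest basis element down gives g = (3/2)x^7 - (4/3)x^3 - 2x - 3/2
check: H g = 0
so H g − (-1)·g = (3/2)x^7 - (4/3)x^3 - 2x - 3/2 = f ✓

the image equals g(x) = (3/2)x^7 - (4/3)x^3 - 2x - 3/2


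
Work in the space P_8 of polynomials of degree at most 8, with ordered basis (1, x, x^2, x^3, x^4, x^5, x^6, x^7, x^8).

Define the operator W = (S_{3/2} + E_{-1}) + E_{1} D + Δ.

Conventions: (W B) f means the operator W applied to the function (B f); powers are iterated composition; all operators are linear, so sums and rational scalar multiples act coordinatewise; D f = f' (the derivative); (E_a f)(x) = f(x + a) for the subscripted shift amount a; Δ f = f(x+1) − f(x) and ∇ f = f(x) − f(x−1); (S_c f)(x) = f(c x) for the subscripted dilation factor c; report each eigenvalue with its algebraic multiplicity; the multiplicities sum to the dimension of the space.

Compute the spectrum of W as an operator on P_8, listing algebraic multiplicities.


λ = 2 (multiplicity 1), λ = 5/2 (multiplicity 1), λ = 13/4 (multiplicity 1), λ = 35/8 (multiplicity 1), λ = 97/16 (multiplicity 1), λ = 275/32 (multiplicity 1), λ = 793/64 (multiplicity 1), λ = 2315/128 (multiplicity 1), λ = 6817/256 (multiplicity 1)

image of 1: 2
image of x: (5/2)x + 1
image of x^2: (13/4)x^2 + 2x + 4
image of x^3: (35/8)x^3 + 3x^2 + 12x + 3
image of x^4: (97/16)x^4 + 4x^3 + 24x^2 + 12x + 6
image of x^5: (275/32)x^5 + 5x^4 + 40x^3 + 30x^2 + 30x + 5
image of x^6: (793/64)x^6 + 6x^5 + 60x^4 + 60x^3 + 90x^2 + 30x + 8
image of x^7: (2315/128)x^7 + 7x^6 + 84x^5 + 105x^4 + 210x^3 + 105x^2 + 56x + 7
image of x^8: (6817/256)x^8 + 8x^7 + 112x^6 + 168x^5 + 420x^4 + 280x^3 + 224x^2 + 56x + 10
the matrix is upper triangular; its diagonal is (2, 5/2, 13/4, 35/8, 97/16, 275/32, 793/64, 2315/128, 6817/256)
for a triangular matrix the eigenvalues are the diagonal entries, with algebraic multiplicity their repetition count


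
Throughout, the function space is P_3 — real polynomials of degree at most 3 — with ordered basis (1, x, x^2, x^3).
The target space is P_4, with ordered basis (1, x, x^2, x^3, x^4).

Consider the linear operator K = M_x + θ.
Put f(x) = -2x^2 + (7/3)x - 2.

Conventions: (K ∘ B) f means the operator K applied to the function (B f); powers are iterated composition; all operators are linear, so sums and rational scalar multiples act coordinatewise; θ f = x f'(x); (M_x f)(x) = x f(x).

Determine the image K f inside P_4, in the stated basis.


M_x f = -2x^3 + (7/3)x^2 - 2x
θ f = -4x^2 + (7/3)x
(M_x + θ) f = -2x^3 - (5/3)x^2 + (1/3)x

the result is g(x) = -2x^3 - (5/3)x^2 + (1/3)x


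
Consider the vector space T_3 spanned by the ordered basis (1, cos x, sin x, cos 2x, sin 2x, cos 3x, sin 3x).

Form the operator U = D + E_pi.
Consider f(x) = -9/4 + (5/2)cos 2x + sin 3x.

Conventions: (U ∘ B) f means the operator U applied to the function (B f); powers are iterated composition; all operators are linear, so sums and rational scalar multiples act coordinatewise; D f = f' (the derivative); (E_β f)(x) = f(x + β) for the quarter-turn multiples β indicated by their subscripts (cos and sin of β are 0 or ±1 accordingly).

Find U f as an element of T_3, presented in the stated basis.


the image equals g(x) = -9/4 + (5/2)cos 2x - 5sin 2x + 3cos 3x - sin 3x

D f = -5sin 2x + 3cos 3x
E_pi f = -9/4 + (5/2)cos 2x - sin 3x
(D + E_pi) f = -9/4 + (5/2)cos 2x - 5sin 2x + 3cos 3x - sin 3x


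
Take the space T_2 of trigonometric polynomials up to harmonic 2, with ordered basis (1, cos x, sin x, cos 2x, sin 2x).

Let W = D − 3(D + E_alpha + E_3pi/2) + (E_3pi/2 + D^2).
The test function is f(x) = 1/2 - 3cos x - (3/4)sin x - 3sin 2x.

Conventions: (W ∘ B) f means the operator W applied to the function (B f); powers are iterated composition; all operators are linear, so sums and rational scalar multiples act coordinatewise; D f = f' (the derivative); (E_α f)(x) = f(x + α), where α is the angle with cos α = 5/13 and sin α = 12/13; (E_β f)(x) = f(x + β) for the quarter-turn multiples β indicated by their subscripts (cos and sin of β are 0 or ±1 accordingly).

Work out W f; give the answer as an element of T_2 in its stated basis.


D f = -(3/4)cos x + 3sin x - 6cos 2x
D f = -(3/4)cos x + 3sin x - 6cos 2x
E_alpha f = 1/2 - (24/13)cos x + (129/52)sin x - (360/169)cos 2x + (357/169)sin 2x
E_3pi/2 f = 1/2 + (3/4)cos x - 3sin x + 3sin 2x
(D + E_alpha + E_3pi/2) f = 1 - (24/13)cos x + (129/52)sin x - (1374/169)cos 2x + (864/169)sin 2x
(-3(D + E_alpha + E_3pi/2)) f = -3 + (72/13)cos x - (387/52)sin x + (4122/169)cos 2x - (2592/169)sin 2x
E_3pi/2 f = 1/2 + (3/4)cos x - 3sin x + 3sin 2x
D f = -(3/4)cos x + 3sin x - 6cos 2x
D D f = 3cos x + (3/4)sin x + 12sin 2x
(E_3pi/2 + D^2) f = 1/2 + (15/4)cos x - (9/4)sin x + 15sin 2x
(D − 3(D + E_alpha + E_3pi/2) + (E_3pi/2 + D^2)) f = -5/2 + (111/13)cos x - (87/13)sin x + (3108/169)cos 2x - (57/169)sin 2x

the image equals g(x) = -5/2 + (111/13)cos x - (87/13)sin x + (3108/169)cos 2x - (57/169)sin 2x


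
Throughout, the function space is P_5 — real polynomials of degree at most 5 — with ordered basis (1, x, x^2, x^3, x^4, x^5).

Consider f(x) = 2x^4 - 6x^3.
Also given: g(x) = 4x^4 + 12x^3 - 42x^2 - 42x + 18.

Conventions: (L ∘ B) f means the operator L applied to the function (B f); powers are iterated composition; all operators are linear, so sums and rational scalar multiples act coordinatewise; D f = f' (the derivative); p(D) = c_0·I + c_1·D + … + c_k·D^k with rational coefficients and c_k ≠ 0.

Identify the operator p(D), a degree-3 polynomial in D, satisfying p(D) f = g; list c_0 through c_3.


D^0 f = 2x^4 - 6x^3
D^1 f = 8x^3 - 18x^2
D^2 f = 24x^2 - 36x
D^3 f = 48x - 36
matching coefficients of g against c_0 f + c_1 Df + … from the top degree down determines the c_i
solution: c_0 = 2, c_1 = 3, c_2 = 1/2, c_3 = -1/2

p(D) = 2·I + 3·D + (1/2)·D^2 − (1/2)·D^3, i.e. c_0 = 2, c_1 = 3, c_2 = 1/2, c_3 = -1/2


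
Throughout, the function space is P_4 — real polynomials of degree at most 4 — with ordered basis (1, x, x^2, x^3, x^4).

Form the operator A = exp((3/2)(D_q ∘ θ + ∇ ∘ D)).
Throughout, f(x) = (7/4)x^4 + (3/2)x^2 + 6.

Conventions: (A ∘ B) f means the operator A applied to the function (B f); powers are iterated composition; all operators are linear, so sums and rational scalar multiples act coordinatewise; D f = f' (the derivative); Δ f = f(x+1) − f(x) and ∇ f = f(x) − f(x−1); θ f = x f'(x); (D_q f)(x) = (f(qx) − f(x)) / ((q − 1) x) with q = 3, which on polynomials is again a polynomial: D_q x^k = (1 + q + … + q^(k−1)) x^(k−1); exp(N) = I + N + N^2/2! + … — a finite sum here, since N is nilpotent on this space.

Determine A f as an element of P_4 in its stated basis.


order-1 term: 420x^3 + (63/2)x^2 - (27/2)x + 15
order-2 term: 12285x^2 + 2079x - 7263/8
order-3 term: 49140x + 26649/2
order-4 term: 36855/2
the series for exp((3/2)(D_q ∘ θ + ∇ ∘ D)) f terminates at order 4
exp((3/2)(D_q ∘ θ + ∇ ∘ D)) f = (7/4)x^4 + 420x^3 + 12318x^2 + (102411/2)x + 246921/8

g(x) = (7/4)x^4 + 420x^3 + 12318x^2 + (102411/2)x + 246921/8


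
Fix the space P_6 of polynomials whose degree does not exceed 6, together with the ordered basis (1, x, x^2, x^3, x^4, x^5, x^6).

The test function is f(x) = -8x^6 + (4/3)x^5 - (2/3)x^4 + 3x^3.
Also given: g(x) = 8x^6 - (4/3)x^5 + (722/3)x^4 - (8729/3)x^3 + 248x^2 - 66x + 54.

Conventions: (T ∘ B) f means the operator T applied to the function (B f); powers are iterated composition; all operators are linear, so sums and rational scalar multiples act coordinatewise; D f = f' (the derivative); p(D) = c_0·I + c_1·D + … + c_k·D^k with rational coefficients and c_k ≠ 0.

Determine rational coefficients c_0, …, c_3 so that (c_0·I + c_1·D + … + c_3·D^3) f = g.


D^0 f = -8x^6 + (4/3)x^5 - (2/3)x^4 + 3x^3
D^1 f = -48x^5 + (20/3)x^4 - (8/3)x^3 + 9x^2
D^2 f = -240x^4 + (80/3)x^3 - 8x^2 + 18x
D^3 f = -960x^3 + 80x^2 - 16x + 18
matching coefficients of g against c_0 f + c_1 Df + … from the top degree down determines the c_i
solution: c_0 = -1, c_1 = 0, c_2 = -1, c_3 = 3

c_0 = -1, c_1 = 0, c_2 = -1, c_3 = 3


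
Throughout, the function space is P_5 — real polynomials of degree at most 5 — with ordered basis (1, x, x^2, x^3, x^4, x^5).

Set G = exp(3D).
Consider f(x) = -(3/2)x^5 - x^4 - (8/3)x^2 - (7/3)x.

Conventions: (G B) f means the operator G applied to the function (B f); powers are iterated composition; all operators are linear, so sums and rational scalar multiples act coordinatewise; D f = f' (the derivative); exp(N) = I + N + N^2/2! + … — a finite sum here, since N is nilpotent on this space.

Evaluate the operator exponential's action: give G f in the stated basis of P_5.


g(x) = -(3/2)x^5 - (47/2)x^4 - 147x^3 - (1385/3)x^2 - (4403/6)x - 953/2

order-1 term: -(45/2)x^4 - 12x^3 - 16x - 7
order-2 term: -135x^3 - 54x^2 - 24
order-3 term: -405x^2 - 108x
order-4 term: -(1215/2)x - 81
order-5 term: -729/2
the series for exp(3D) f terminates at order 5
exp(3D) f = -(3/2)x^5 - (47/2)x^4 - 147x^3 - (1385/3)x^2 - (4403/6)x - 953/2


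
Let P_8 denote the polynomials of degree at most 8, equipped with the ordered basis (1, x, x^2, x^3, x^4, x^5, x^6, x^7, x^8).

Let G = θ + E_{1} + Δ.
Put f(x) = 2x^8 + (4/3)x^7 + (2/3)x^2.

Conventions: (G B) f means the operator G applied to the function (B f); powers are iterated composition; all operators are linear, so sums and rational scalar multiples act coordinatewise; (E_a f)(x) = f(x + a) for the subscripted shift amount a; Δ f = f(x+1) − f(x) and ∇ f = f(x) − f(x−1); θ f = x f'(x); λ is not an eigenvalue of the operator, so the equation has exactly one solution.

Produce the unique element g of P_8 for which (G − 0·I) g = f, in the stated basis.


the image equals g(x) = (2/9)x^8 - (5/18)x^7 - (11/9)x^6 + (13/54)x^5 + (122/27)x^4 + (67/108)x^3 - (1415/162)x^2 + (1241/324)x + 130/81

write g with unknown coordinates in the stated basis and equate coefficients in (G − 0·I) g = f
solving from the highest basis element down gives g = (2/9)x^8 - (5/18)x^7 - (11/9)x^6 + (13/54)x^5 + (122/27)x^4 + (67/108)x^3 - (1415/162)x^2 + (1241/324)x + 130/81
check: G g = 2x^8 + (4/3)x^7 + (2/3)x^2
so G g − 0·g = 2x^8 + (4/3)x^7 + (2/3)x^2 = f ✓


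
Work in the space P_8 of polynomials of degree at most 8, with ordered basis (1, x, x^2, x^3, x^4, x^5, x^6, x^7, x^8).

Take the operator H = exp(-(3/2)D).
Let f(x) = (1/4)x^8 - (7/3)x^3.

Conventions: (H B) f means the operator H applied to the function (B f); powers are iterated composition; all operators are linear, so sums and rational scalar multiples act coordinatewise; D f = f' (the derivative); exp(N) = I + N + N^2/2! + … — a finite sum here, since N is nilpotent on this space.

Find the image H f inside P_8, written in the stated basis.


the image equals g(x) = (1/4)x^8 - 3x^7 + (63/4)x^6 - (189/4)x^5 + (2835/32)x^4 - (5215/48)x^3 + (5775/64)x^2 - (3195/64)x + 14625/1024

order-1 term: -3x^7 + (21/2)x^2
order-2 term: (63/4)x^6 - (63/4)x
order-3 term: -(189/4)x^5 + 63/8
order-4 term: (2835/32)x^4
order-5 term: -(1701/16)x^3
order-6 term: (5103/64)x^2
order-7 term: -(2187/64)x
order-8 term: 6561/1024
the series for exp(-(3/2)D) f terminates at order 8
exp(-(3/2)D) f = (1/4)x^8 - 3x^7 + (63/4)x^6 - (189/4)x^5 + (2835/32)x^4 - (5215/48)x^3 + (5775/64)x^2 - (3195/64)x + 14625/1024


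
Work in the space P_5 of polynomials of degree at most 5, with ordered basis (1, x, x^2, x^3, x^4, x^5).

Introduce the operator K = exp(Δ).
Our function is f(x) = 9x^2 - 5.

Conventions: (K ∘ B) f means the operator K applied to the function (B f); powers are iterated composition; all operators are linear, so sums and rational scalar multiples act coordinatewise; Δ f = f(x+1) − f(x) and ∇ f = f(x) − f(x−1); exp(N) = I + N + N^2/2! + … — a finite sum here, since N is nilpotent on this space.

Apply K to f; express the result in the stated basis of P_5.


order-1 term: 18x + 9
order-2 term: 9
the series for exp(Δ) f terminates at order 2
exp(Δ) f = 9x^2 + 18x + 13

g(x) = 9x^2 + 18x + 13


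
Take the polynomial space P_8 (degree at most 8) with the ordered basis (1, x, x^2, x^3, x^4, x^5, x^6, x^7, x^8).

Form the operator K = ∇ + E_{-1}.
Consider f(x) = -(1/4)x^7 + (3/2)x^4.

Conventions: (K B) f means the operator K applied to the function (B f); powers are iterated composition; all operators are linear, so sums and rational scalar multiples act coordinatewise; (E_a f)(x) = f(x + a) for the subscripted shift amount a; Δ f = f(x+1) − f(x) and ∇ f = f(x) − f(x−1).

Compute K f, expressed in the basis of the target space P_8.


g(x) = -(1/4)x^7 + (3/2)x^4

∇ f = -(7/4)x^6 + (21/4)x^5 - (35/4)x^4 + (59/4)x^3 - (57/4)x^2 + (31/4)x - 7/4
E_{-1} f = -(1/4)x^7 + (7/4)x^6 - (21/4)x^5 + (41/4)x^4 - (59/4)x^3 + (57/4)x^2 - (31/4)x + 7/4
(∇ + E_{-1}) f = -(1/4)x^7 + (3/2)x^4


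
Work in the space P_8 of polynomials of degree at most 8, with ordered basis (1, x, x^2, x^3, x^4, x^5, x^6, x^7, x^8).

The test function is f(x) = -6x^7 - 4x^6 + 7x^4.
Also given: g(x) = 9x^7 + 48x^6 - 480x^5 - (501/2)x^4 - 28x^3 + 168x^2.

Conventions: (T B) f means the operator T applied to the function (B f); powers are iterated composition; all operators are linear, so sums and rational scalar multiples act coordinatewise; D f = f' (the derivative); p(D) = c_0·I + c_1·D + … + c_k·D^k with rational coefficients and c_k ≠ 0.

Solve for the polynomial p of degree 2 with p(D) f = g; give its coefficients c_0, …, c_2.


c_0 = -3/2, c_1 = -1, c_2 = 2

D^0 f = -6x^7 - 4x^6 + 7x^4
D^1 f = -42x^6 - 24x^5 + 28x^3
D^2 f = -252x^5 - 120x^4 + 84x^2
matching coefficients of g against c_0 f + c_1 Df + … from the top degree down determines the c_i
solution: c_0 = -3/2, c_1 = -1, c_2 = 2


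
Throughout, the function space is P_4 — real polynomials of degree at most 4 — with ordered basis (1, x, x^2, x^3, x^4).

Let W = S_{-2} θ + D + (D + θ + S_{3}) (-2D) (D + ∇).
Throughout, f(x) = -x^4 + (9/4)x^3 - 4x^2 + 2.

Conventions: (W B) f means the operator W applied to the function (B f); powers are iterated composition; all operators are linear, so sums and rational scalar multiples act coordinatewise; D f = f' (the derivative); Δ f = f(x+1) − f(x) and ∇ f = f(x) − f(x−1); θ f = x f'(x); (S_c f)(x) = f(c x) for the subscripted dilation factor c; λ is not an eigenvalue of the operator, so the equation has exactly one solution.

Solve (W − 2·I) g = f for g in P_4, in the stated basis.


write g with unknown coordinates in the stated basis and equate coefficients in (W − 2·I) g = f
solving from the highest basis element down gives g = -(1/62)x^4 - (287/3224)x^3 - (39491/19344)x^2 + (43165/38688)x + 216551/25792
check: W g = -(32/31)x^4 + (835/403)x^3 - (78179/9672)x^2 + (43165/19344)x + 242343/12896
so W g − 2·g = -x^4 + (9/4)x^3 - 4x^2 + 2 = f ✓

the image equals g(x) = -(1/62)x^4 - (287/3224)x^3 - (39491/19344)x^2 + (43165/38688)x + 216551/25792


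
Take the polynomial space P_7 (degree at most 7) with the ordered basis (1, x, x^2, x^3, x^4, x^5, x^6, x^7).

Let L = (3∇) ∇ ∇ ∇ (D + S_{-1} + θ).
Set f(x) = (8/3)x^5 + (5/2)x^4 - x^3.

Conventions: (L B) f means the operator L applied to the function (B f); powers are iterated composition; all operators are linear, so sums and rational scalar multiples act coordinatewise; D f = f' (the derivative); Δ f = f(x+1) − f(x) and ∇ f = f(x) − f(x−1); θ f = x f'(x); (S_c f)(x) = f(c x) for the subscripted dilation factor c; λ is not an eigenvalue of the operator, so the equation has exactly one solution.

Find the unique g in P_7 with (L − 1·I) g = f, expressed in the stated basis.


write g with unknown coordinates in the stated basis and equate coefficients in (L − 1·I) g = f
solving from the highest basis element down gives g = -(8/3)x^5 - (5/2)x^4 + x^3 - 3840x + 5820
check: L g = -3840x + 5820
so L g − 1·g = (8/3)x^5 + (5/2)x^4 - x^3 = f ✓

the result is g(x) = -(8/3)x^5 - (5/2)x^4 + x^3 - 3840x + 5820


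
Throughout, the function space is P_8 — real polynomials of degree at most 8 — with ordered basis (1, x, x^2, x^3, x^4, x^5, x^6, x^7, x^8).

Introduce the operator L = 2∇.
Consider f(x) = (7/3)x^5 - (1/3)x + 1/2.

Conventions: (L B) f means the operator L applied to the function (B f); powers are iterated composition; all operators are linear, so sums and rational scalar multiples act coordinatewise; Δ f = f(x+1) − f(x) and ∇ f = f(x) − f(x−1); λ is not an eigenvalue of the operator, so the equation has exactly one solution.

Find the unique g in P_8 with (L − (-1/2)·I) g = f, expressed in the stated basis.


write g with unknown coordinates in the stated basis and equate coefficients in (L − (-1/2)·I) g = f
solving from the highest basis element down gives g = (14/3)x^5 - (280/3)x^4 + 1680x^3 - (67760/3)x^2 + (607318/3)x - 907215
check: L g = (140/3)x^4 - 840x^3 + (33880/3)x^2 - 101220x + 453608
so L g − (-1/2)·g = (7/3)x^5 - (1/3)x + 1/2 = f ✓

g(x) = (14/3)x^5 - (280/3)x^4 + 1680x^3 - (67760/3)x^2 + (607318/3)x - 907215


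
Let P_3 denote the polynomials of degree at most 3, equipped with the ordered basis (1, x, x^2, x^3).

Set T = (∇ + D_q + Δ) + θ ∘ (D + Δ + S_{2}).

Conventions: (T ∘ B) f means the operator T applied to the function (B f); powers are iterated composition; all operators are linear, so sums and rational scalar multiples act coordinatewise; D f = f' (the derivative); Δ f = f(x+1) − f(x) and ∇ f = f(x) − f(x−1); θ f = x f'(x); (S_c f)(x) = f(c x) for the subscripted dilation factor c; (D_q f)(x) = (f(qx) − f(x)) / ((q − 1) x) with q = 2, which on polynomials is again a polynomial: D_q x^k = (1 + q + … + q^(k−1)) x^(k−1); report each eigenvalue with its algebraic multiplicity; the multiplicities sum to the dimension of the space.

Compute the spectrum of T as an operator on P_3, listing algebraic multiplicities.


image of 1: 0
image of x: 2x + 3
image of x^2: 8x^2 + 11x
image of x^3: 24x^3 + 25x^2 + 3x + 2
the matrix is upper triangular; its diagonal is (0, 2, 8, 24)
for a triangular matrix the eigenvalues are the diagonal entries, with algebraic multiplicity their repetition count

λ = 0 (multiplicity 1), λ = 2 (multiplicity 1), λ = 8 (multiplicity 1), λ = 24 (multiplicity 1)


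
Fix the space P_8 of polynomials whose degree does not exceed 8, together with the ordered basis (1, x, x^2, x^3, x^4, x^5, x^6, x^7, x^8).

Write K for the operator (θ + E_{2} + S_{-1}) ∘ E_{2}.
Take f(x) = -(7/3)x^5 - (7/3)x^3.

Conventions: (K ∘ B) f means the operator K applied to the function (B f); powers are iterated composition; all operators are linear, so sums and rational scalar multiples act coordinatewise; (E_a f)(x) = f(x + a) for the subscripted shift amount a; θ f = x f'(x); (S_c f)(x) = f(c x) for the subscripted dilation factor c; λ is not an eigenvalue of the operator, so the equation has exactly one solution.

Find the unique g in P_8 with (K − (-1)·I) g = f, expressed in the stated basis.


write g with unknown coordinates in the stated basis and equate coefficients in (K − (-1)·I) g = f
solving from the highest basis element down gives g = -(7/18)x^5 + (35/9)x^4 - (301/36)x^3 - (217/18)x^2 + 196/3
check: K g = -(35/18)x^5 - (35/9)x^4 + (217/36)x^3 + (217/18)x^2 - 196/3
so K g − (-1)·g = -(7/3)x^5 - (7/3)x^3 = f ✓

the image equals g(x) = -(7/18)x^5 + (35/9)x^4 - (301/36)x^3 - (217/18)x^2 + 196/3


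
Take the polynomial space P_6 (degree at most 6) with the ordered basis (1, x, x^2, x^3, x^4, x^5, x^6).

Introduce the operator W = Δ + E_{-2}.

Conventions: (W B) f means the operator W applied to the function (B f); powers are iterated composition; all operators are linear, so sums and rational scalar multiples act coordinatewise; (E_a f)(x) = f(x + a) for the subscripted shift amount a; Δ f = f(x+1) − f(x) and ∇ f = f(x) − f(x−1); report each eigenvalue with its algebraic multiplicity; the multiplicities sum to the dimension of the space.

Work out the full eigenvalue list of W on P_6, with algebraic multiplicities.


image of 1: 1
image of x: x - 1
image of x^2: x^2 - 2x + 5
image of x^3: x^3 - 3x^2 + 15x - 7
image of x^4: x^4 - 4x^3 + 30x^2 - 28x + 17
image of x^5: x^5 - 5x^4 + 50x^3 - 70x^2 + 85x - 31
image of x^6: x^6 - 6x^5 + 75x^4 - 140x^3 + 255x^2 - 186x + 65
the matrix is upper triangular; its diagonal is (1, 1, 1, 1, 1, 1, 1)
for a triangular matrix the eigenvalues are the diagonal entries, with algebraic multiplicity their repetition count

λ = 1 (multiplicity 7)


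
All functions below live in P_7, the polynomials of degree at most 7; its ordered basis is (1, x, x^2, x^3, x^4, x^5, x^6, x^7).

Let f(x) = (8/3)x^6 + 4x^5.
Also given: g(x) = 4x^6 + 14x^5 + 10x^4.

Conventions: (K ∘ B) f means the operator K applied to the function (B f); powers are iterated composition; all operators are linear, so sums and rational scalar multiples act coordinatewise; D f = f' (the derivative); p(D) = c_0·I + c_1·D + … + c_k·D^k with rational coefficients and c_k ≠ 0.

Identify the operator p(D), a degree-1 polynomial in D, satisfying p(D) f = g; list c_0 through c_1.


c_0 = 3/2, c_1 = 1/2

D^0 f = (8/3)x^6 + 4x^5
D^1 f = 16x^5 + 20x^4
matching coefficients of g against c_0 f + c_1 Df + … from the top degree down determines the c_i
solution: c_0 = 3/2, c_1 = 1/2


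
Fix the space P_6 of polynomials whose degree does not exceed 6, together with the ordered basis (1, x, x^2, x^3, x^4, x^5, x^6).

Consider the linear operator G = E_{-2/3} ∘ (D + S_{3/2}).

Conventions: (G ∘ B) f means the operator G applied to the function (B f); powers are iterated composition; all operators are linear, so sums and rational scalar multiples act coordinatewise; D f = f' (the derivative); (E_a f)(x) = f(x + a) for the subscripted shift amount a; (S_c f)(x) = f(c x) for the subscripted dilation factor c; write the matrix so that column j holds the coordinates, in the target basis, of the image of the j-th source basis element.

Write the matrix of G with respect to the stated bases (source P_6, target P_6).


image of 1: 1
image of x: (3/2)x
image of x^2: (9/4)x^2 - x - 1/3
image of x^3: (27/8)x^3 - (15/4)x^2 + (1/2)x + 1/3
image of x^4: (81/16)x^4 - (19/2)x^3 + (11/2)x^2 - (2/3)x - 5/27
image of x^5: (243/32)x^5 - (325/16)x^4 + (245/12)x^3 - (55/6)x^2 + (85/54)x - 1/81
image of x^6: (729/64)x^6 - (633/16)x^5 + (895/16)x^4 - (245/6)x^3 + (575/36)x^2 - (83/27)x + 17/81
each image's coordinates form column j of the matrix

the matrix is [[1, 0, -1/3, 1/3, -5/27, -1/81, 17/81]; [0, 3/2, -1, 1/2, -2/3, 85/54, -83/27]; [0, 0, 9/4, -15/4, 11/2, -55/6, 575/36]; [0, 0, 0, 27/8, -19/2, 245/12, -245/6]; [0, 0, 0, 0, 81/16, -325/16, 895/16]; [0, 0, 0, 0, 0, 243/32, -633/16]; [0, 0, 0, 0, 0, 0, 729/64]] (rows listed top to bottom)


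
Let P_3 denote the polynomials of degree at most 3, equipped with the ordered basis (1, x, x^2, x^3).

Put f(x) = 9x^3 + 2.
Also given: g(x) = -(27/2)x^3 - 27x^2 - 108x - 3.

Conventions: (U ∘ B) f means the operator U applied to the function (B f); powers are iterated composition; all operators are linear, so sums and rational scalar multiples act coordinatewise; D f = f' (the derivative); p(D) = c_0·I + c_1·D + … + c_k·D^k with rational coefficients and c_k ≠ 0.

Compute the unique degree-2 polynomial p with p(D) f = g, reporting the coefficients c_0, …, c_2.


c_0 = -3/2, c_1 = -1, c_2 = -2

D^0 f = 9x^3 + 2
D^1 f = 27x^2
D^2 f = 54x
matching coefficients of g against c_0 f + c_1 Df + … from the top degree down determines the c_i
solution: c_0 = -3/2, c_1 = -1, c_2 = -2


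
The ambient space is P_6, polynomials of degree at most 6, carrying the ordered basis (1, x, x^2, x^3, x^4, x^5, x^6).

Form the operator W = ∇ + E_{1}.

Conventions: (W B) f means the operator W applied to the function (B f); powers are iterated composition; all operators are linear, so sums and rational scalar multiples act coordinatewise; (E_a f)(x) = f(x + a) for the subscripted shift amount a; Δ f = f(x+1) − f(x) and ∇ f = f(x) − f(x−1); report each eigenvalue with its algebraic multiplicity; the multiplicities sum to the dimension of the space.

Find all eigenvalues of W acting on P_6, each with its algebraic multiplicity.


image of 1: 1
image of x: x + 2
image of x^2: x^2 + 4x
image of x^3: x^3 + 6x^2 + 2
image of x^4: x^4 + 8x^3 + 8x
image of x^5: x^5 + 10x^4 + 20x^2 + 2
image of x^6: x^6 + 12x^5 + 40x^3 + 12x
the matrix is upper triangular; its diagonal is (1, 1, 1, 1, 1, 1, 1)
for a triangular matrix the eigenvalues are the diagonal entries, with algebraic multiplicity their repetition count

λ = 1 (multiplicity 7)
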